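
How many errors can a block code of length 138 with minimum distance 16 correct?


Correction capability = floor((d-1)/2) = floor((16-1)/2) = 7

7 errors


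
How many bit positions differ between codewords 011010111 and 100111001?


Count differing positions: ^ ^ ^ ^ . ^ ^ ^ . = 7 differences

7


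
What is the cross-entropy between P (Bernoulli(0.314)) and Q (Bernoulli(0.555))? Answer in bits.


H(P,Q) = -p*log2(q) - (1-p)*log2(1-q). -0.314*log2(0.555) = 0.266724; -0.686*log2(0.445) = 0.801332. H(P,Q) = 0.266724 + 0.801332 = 1.0681

1.0681 bits


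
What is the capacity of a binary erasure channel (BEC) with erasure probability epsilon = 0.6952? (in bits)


C = 1 - epsilon = 1 - 0.6952 = 0.3048

0.3048 bits


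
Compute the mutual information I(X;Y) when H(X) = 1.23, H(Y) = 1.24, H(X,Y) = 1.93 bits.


I(X;Y) = H(X) + H(Y) - H(X,Y) = 1.23 + 1.24 - 1.93 = 0.54

0.54 bits


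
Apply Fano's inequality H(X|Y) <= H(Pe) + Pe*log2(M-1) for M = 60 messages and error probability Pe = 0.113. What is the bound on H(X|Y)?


H(Pe) = -Pe*log2(Pe) - (1-Pe)*log2(1-Pe) = -0.113*log2(0.113) - 0.887*log2(0.887) = 0.355453 + 0.153446 = 0.5089. Pe*log2(M-1) = 0.113*log2(59) = 0.664739. Bound = H(Pe) + Pe*log2(M-1) = 0.355453 + 0.153446 + 0.664739 = 1.1736

1.1736 bits


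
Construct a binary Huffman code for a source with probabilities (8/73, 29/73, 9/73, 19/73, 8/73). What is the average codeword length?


Huffman construction (repeatedly merge the two least-probable nodes; each merge adds 1 bit to every symbol beneath it): 8/73 + 8/73 = 16/73; 9/73 + 16/73 = 25/73; 19/73 + 25/73 = 44/73; 29/73 + 44/73 = 1. Resulting codeword lengths (in the order the probabilities were given): (4, 1, 3, 2, 4). L_avg = sum(p_i * l_i) = 8/73*4 + 29/73*1 + 9/73*3 + 19/73*2 + 8/73*4 = 158/73 = 2.1644

2.1644 bits


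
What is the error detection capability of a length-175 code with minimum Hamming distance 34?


Detection capability = d_min - 1 = 34 - 1 = 33

33 errors


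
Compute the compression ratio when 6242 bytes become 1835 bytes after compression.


Ratio = original / compressed = 6242 / 1835 = 3.4016

3.4016


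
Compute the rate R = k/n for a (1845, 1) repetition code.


Rate = k/n = 1/1845

1/1845


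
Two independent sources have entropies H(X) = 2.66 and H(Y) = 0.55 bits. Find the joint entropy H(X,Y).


For independent variables, H(X,Y) = H(X) + H(Y) = 2.66 + 0.55 = 3.21

3.21 bits


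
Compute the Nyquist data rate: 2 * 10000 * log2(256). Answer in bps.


Rate = 2 * B * log2(M) = 2 * 10000 * 8.0 = 160000.0

160000.0 bps


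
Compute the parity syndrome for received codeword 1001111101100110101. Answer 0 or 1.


Syndrome = XOR of all bits = 1 XOR 0 XOR 0 XOR 1 XOR 1 XOR 1 XOR 1 XOR 1 XOR 0 XOR 1 XOR 1 XOR 0 XOR 0 XOR 1 XOR 1 XOR 0 XOR 1 XOR 0 XOR 1 = 0

0


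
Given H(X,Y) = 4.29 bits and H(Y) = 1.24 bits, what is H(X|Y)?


H(X|Y) = H(X,Y) - H(Y) = 4.29 - 1.24 = 3.05

3.05 bits


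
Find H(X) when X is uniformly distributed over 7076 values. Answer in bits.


H = log2(n) = log2(7076) = 12.7887

12.7887 bits


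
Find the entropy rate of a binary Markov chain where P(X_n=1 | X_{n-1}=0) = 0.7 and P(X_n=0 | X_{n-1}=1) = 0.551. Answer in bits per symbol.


Stationary distribution: pi_0 = p10/(p01+p10) = 0.4404, pi_1 = 0.5596. Entropy rate H' = pi_0*H(p01) + pi_1*H(p10) = 0.4404*0.8813 + 0.5596*0.9925 = 0.9435

0.9435 bits/symbol


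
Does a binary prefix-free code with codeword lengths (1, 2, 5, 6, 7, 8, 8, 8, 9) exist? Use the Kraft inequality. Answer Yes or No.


Kraft sum = sum(2^(-l_i)) = 0.8184, need <= 1. Result: satisfied (a binary prefix-free code with these lengths exists)

Yes


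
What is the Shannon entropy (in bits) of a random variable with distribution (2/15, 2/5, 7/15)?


H = -sum(p_i * log2(p_i)). Terms: -(2/15)*log2(2/15) = 0.387585; -(2/5)*log2(2/5) = 0.528771; -(7/15)*log2(7/15) = 0.513117. H = 0.387585 + 0.528771 + 0.513117 = 1.4295

1.4295 bits


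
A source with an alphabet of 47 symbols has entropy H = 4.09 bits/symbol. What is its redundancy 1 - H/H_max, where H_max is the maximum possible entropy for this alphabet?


H_max = log2(K) = log2(47) = 5.5546 bits/symbol. Redundancy = 1 - H/H_max = 1 - 4.09/5.5546 = 1 - 0.7363 = 0.2637

0.2637


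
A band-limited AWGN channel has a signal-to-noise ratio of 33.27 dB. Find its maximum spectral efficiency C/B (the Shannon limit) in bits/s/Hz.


SNR_linear = 10^(33.27/10) = 2123.2445; C/B = log2(1 + SNR_linear) = log2(1 + 2123.2445) = 11.0527

11.0527 bits/s/Hz


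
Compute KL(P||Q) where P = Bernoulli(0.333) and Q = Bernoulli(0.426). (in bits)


KL = p*log2(p/q) + (1-p)*log2((1-p)/(1-q)) = 0.333*log2(0.333/0.426) + 0.667*log2(0.667/0.574) = 0.0262

0.0262 bits


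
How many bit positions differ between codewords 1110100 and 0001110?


Count differing positions: ^ ^ ^ ^ . ^ . = 5 differences

5


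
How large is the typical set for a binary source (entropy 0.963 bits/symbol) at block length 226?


log2|A_typical| = nH = 226 * 0.963 = 217.638, so |A_typical| ~ 2^217.638 = 3.278e+65

3.278e+65


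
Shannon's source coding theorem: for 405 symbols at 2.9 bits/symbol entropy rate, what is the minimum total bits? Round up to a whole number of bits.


Minimum bits >= n * H = 405 * 2.9 = 1174.5, rounded up to a whole number of bits = 1175

1175 bits


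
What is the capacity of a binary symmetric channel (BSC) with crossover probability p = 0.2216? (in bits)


H(p) = -p*log2(p) - (1-p)*log2(1-p) = -0.2216*log2(0.2216) - 0.7784*log2(0.7784) = 0.481752 + 0.281327 = 0.7631. C = 1 - H(p) = 1 - 0.7631 = 0.2369

0.2369 bits


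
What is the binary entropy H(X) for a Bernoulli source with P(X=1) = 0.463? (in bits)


H = -p*log2(p) - (1-p)*log2(1-p). -0.463*log2(0.463) = 0.514354; -0.537*log2(0.537) = 0.481692. H = 0.514354 + 0.481692 = 0.996

0.996 bits


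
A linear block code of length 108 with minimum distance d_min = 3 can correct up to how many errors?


Correction capability = floor((d-1)/2) = floor((3-1)/2) = 1

1 errors


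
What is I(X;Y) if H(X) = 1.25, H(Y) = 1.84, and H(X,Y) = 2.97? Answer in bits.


I(X;Y) = H(X) + H(Y) - H(X,Y) = 1.25 + 1.84 - 2.97 = 0.12

0.12 bits


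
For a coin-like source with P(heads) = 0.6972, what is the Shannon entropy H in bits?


H = -p*log2(p) - (1-p)*log2(1-p). -0.6972*log2(0.6972) = 0.362792; -0.3028*log2(0.3028) = 0.521895. H = 0.362792 + 0.521895 = 0.8847

0.8847 bits


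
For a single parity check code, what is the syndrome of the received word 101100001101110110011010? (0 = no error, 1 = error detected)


Syndrome = XOR of all bits = 1 XOR 0 XOR 1 XOR 1 XOR 0 XOR 0 XOR 0 XOR 0 XOR 1 XOR 1 XOR 0 XOR 1 XOR 1 XOR 1 XOR 0 XOR 1 XOR 1 XOR 0 XOR 0 XOR 1 XOR 1 XOR 0 XOR 1 XOR 0 = 1

1


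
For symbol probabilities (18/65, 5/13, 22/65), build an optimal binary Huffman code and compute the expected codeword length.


Huffman construction (repeatedly merge the two least-probable nodes; each merge adds 1 bit to every symbol beneath it): 18/65 + 22/65 = 8/13; 5/13 + 8/13 = 1. Resulting codeword lengths (in the order the probabilities were given): (2, 1, 2). L_avg = sum(p_i * l_i) = 18/65*2 + 5/13*1 + 22/65*2 = 21/13 = 1.6154

1.6154 bits


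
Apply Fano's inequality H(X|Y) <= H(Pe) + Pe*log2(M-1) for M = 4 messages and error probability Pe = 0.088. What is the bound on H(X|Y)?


H(Pe) = -Pe*log2(Pe) - (1-Pe)*log2(1-Pe) = -0.088*log2(0.088) - 0.912*log2(0.912) = 0.308559 + 0.121200 = 0.4298. Pe*log2(M-1) = 0.088*log2(3) = 0.139477. Bound = H(Pe) + Pe*log2(M-1) = 0.308559 + 0.121200 + 0.139477 = 0.5692

0.5692 bits


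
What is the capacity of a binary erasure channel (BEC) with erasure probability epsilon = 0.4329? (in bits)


C = 1 - epsilon = 1 - 0.4329 = 0.5671

0.5671 bits


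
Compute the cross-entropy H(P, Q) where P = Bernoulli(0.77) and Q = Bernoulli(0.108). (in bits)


H(P,Q) = -p*log2(q) - (1-p)*log2(1-q). -0.77*log2(0.108) = 2.472391; -0.23*log2(0.892) = 0.037923. H(P,Q) = 2.472391 + 0.037923 = 2.5103

2.5103 bits


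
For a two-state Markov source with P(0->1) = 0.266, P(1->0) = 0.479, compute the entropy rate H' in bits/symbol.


Stationary distribution: pi_0 = p10/(p01+p10) = 0.643, pi_1 = 0.357. Entropy rate H' = pi_0*H(p01) + pi_1*H(p10) = 0.643*0.8357 + 0.357*0.9987 = 0.8939

0.8939 bits/symbol


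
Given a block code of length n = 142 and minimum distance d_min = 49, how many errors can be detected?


Detection capability = d_min - 1 = 49 - 1 = 48

48 errors


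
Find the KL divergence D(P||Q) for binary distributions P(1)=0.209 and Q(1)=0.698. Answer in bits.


KL = p*log2(p/q) + (1-p)*log2((1-p)/(1-q)) = 0.209*log2(0.209/0.698) + 0.791*log2(0.791/0.302) = 0.7352

0.7352 bits


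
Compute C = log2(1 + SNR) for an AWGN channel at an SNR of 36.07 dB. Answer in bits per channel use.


SNR_linear = 10^(36.07/10) = 4045.7589; C = log2(1 + SNR_linear) = log2(1 + 4045.7589) = 11.9826

11.9826 bits/channel use


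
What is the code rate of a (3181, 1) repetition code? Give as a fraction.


Rate = k/n = 1/3181

1/3181


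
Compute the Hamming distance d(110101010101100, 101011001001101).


Count differing positions: . ^ ^ ^ ^ . . ^ ^ ^ . . . . ^ = 8 differences

8


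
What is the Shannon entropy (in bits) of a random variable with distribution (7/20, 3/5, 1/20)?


H = -sum(p_i * log2(p_i)). Terms: -(7/20)*log2(7/20) = 0.530101; -(3/5)*log2(3/5) = 0.442179; -(1/20)*log2(1/20) = 0.216096. H = 0.530101 + 0.442179 + 0.216096 = 1.1884

1.1884 bits


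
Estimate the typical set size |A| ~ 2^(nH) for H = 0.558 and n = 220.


log2|A_typical| = nH = 220 * 0.558 = 122.76, so |A_typical| ~ 2^122.76 = 9.004e+36

9.004e+36


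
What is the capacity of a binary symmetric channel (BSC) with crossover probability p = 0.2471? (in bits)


H(p) = -p*log2(p) - (1-p)*log2(1-p) = -0.2471*log2(0.2471) - 0.7529*log2(0.7529) = 0.498359 + 0.308290 = 0.8066. C = 1 - H(p) = 1 - 0.8066 = 0.1934

0.1934 bits


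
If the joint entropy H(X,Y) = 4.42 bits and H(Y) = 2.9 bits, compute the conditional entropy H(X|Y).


H(X|Y) = H(X,Y) - H(Y) = 4.42 - 2.9 = 1.52

1.52 bits


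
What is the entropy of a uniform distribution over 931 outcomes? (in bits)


H = log2(n) = log2(931) = 9.8626

9.8626 bits


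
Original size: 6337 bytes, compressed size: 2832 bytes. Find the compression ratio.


Ratio = original / compressed = 6337 / 2832 = 2.2376

2.2376


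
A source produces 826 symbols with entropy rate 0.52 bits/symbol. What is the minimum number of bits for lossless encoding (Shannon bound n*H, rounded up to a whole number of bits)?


Minimum bits >= n * H = 826 * 0.52 = 429.52, rounded up to a whole number of bits = 430

430 bits


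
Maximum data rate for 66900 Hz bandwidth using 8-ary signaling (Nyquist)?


Rate = 2 * B * log2(M) = 2 * 66900 * 3.0 = 401400.0

401400.0 bps


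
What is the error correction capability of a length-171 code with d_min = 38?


Correction capability = floor((d-1)/2) = floor((38-1)/2) = 18

18 errors


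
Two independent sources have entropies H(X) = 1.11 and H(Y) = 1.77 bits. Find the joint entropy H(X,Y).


For independent variables, H(X,Y) = H(X) + H(Y) = 1.11 + 1.77 = 2.88

2.88 bits


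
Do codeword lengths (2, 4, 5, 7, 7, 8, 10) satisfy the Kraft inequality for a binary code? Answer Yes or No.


Kraft sum = sum(2^(-l_i)) = 0.3643, need <= 1. Result: satisfied (a binary prefix-free code with these lengths exists)

Yes


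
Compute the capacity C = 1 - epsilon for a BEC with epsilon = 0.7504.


C = 1 - epsilon = 1 - 0.7504 = 0.2496

0.2496 bits


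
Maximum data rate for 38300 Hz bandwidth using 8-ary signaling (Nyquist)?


Rate = 2 * B * log2(M) = 2 * 38300 * 3.0 = 229800.0

229800.0 bps


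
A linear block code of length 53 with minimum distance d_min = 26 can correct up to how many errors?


Correction capability = floor((d-1)/2) = floor((26-1)/2) = 12

12 errors


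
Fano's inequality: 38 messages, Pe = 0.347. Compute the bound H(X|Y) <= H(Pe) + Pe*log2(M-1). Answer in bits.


H(Pe) = -Pe*log2(Pe) - (1-Pe)*log2(1-Pe) = -0.347*log2(0.347) - 0.653*log2(0.653) = 0.529866 + 0.401494 = 0.9314. Pe*log2(M-1) = 0.347*log2(37) = 1.807680. Bound = H(Pe) + Pe*log2(M-1) = 0.529866 + 0.401494 + 1.807680 = 2.739

2.739 bits


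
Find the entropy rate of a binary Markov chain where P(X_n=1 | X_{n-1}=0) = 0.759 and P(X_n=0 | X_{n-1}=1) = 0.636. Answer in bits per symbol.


Stationary distribution: pi_0 = p10/(p01+p10) = 0.4559, pi_1 = 0.5441. Entropy rate H' = pi_0*H(p01) + pi_1*H(p10) = 0.4559*0.7967 + 0.5441*0.946 = 0.8779

0.8779 bits/symbol


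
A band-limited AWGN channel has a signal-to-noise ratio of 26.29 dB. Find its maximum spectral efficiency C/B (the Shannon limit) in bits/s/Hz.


SNR_linear = 10^(26.29/10) = 425.5984; C/B = log2(1 + SNR_linear) = log2(1 + 425.5984) = 8.7367

8.7367 bits/s/Hz


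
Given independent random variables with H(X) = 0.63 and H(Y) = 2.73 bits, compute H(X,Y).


For independent variables, H(X,Y) = H(X) + H(Y) = 0.63 + 2.73 = 3.36

3.36 bits


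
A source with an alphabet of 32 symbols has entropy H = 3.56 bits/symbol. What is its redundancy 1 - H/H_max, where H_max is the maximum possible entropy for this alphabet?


H_max = log2(K) = log2(32) = 5.0 bits/symbol. Redundancy = 1 - H/H_max = 1 - 3.56/5.0 = 1 - 0.712 = 0.288

0.288


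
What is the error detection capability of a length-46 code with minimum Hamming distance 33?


Detection capability = d_min - 1 = 33 - 1 = 32

32 errors


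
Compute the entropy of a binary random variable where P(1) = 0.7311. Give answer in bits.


H = -p*log2(p) - (1-p)*log2(1-p). -0.7311*log2(0.7311) = 0.330354; -0.2689*log2(0.2689) = 0.509527. H = 0.330354 + 0.509527 = 0.8399

0.8399 bits


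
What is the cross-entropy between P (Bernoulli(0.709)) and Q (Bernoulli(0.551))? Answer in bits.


H(P,Q) = -p*log2(q) - (1-p)*log2(1-q). -0.709*log2(0.551) = 0.609652; -0.291*log2(0.449) = 0.336167. H(P,Q) = 0.609652 + 0.336167 = 0.9458

0.9458 bits


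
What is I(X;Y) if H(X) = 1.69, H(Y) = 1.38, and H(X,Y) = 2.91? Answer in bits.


I(X;Y) = H(X) + H(Y) - H(X,Y) = 1.69 + 1.38 - 2.91 = 0.16

0.16 bits


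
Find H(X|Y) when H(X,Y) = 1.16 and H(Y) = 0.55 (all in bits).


H(X|Y) = H(X,Y) - H(Y) = 1.16 - 0.55 = 0.61

0.61 bits


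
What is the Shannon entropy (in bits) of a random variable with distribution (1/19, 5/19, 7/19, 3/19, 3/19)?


H = -sum(p_i * log2(p_i)). Terms: -(1/19)*log2(1/19) = 0.223575; -(5/19)*log2(5/19) = 0.506842; -(7/19)*log2(7/19) = 0.530737; -(3/19)*log2(3/19) = 0.420468; -(3/19)*log2(3/19) = 0.420468. H = 0.223575 + 0.506842 + 0.530737 + 0.420468 + 0.420468 = 2.1021

2.1021 bits


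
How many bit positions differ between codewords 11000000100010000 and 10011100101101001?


Count differing positions: . ^ . ^ ^ ^ . . . . ^ ^ ^ ^ . . ^ = 9 differences

9


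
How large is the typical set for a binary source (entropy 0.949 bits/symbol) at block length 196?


log2|A_typical| = nH = 196 * 0.949 = 186.004, so |A_typical| ~ 2^186.004 = 9.835e+55

9.835e+55


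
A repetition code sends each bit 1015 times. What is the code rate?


Rate = k/n = 1/1015

1/1015


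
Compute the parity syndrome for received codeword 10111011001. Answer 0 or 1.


Syndrome = XOR of all bits = 1 XOR 0 XOR 1 XOR 1 XOR 1 XOR 0 XOR 1 XOR 1 XOR 0 XOR 0 XOR 1 = 1

1


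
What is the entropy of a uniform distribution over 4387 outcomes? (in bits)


H = log2(n) = log2(4387) = 12.099

12.099 bits


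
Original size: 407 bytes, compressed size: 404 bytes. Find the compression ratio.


Ratio = original / compressed = 407 / 404 = 1.0074

1.0074


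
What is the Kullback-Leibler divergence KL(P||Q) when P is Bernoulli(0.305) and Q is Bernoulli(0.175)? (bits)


KL = p*log2(p/q) + (1-p)*log2((1-p)/(1-q)) = 0.305*log2(0.305/0.175) + 0.695*log2(0.695/0.825) = 0.0725

0.0725 bits


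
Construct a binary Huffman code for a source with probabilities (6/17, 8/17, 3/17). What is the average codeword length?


Huffman construction (repeatedly merge the two least-probable nodes; each merge adds 1 bit to every symbol beneath it): 3/17 + 6/17 = 9/17; 8/17 + 9/17 = 1. Resulting codeword lengths (in the order the probabilities were given): (2, 1, 2). L_avg = sum(p_i * l_i) = 6/17*2 + 8/17*1 + 3/17*2 = 26/17 = 1.5294

1.5294 bits


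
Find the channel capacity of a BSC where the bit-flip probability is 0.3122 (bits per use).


H(p) = -p*log2(p) - (1-p)*log2(1-p) = -0.3122*log2(0.3122) - 0.6878*log2(0.6878) = 0.524327 + 0.371370 = 0.8957. C = 1 - H(p) = 1 - 0.8957 = 0.1043

0.1043 bits


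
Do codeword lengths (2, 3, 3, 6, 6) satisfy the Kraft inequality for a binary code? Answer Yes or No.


Kraft sum = sum(2^(-l_i)) = 0.5312, need <= 1. Result: satisfied (a binary prefix-free code with these lengths exists)

Yes


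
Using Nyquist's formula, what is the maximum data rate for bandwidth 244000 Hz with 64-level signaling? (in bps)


Rate = 2 * B * log2(M) = 2 * 244000 * 6.0 = 2928000.0

2928000.0 bps


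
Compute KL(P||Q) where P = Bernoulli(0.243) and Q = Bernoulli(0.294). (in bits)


KL = p*log2(p/q) + (1-p)*log2((1-p)/(1-q)) = 0.243*log2(0.243/0.294) + 0.757*log2(0.757/0.706) = 0.0094

0.0094 bits


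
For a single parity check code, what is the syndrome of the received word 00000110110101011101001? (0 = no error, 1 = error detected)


Syndrome = XOR of all bits = 0 XOR 0 XOR 0 XOR 0 XOR 0 XOR 1 XOR 1 XOR 0 XOR 1 XOR 1 XOR 0 XOR 1 XOR 0 XOR 1 XOR 0 XOR 1 XOR 1 XOR 1 XOR 0 XOR 1 XOR 0 XOR 0 XOR 1 = 1

1


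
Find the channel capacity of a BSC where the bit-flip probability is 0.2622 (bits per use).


H(p) = -p*log2(p) - (1-p)*log2(1-p) = -0.2622*log2(0.2622) - 0.7378*log2(0.7378) = 0.506376 + 0.323672 = 0.83. C = 1 - H(p) = 1 - 0.83 = 0.17

0.17 bits


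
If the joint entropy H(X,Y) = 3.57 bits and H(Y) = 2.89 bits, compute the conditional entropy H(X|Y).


H(X|Y) = H(X,Y) - H(Y) = 3.57 - 2.89 = 0.68

0.68 bits


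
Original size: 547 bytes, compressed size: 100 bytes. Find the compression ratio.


Ratio = original / compressed = 547 / 100 = 5.47

5.47


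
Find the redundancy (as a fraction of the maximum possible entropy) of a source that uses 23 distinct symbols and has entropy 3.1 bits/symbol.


H_max = log2(K) = log2(23) = 4.5236 bits/symbol. Redundancy = 1 - H/H_max = 1 - 3.1/4.5236 = 1 - 0.6853 = 0.3147

0.3147


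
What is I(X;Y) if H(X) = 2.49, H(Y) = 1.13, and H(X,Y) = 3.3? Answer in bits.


I(X;Y) = H(X) + H(Y) - H(X,Y) = 2.49 + 1.13 - 3.3 = 0.32

0.32 bits


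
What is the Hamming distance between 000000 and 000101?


Count differing positions: . . . ^ . ^ = 2 differences

2


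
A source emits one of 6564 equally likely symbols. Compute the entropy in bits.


H = log2(n) = log2(6564) = 12.6804

12.6804 bits


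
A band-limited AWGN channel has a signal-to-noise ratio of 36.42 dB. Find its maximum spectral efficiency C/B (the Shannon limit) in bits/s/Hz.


SNR_linear = 10^(36.42/10) = 4385.307; C/B = log2(1 + SNR_linear) = log2(1 + 4385.307) = 12.0988

12.0988 bits/s/Hz


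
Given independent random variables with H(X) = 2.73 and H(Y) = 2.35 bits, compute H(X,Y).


For independent variables, H(X,Y) = H(X) + H(Y) = 2.73 + 2.35 = 5.08

5.08 bits


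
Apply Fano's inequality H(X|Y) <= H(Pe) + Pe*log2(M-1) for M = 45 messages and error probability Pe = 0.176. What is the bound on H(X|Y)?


H(Pe) = -Pe*log2(Pe) - (1-Pe)*log2(1-Pe) = -0.176*log2(0.176) - 0.824*log2(0.824) = 0.441118 + 0.230130 = 0.6712. Pe*log2(M-1) = 0.176*log2(44) = 0.960860. Bound = H(Pe) + Pe*log2(M-1) = 0.441118 + 0.230130 + 0.960860 = 1.6321

1.6321 bits


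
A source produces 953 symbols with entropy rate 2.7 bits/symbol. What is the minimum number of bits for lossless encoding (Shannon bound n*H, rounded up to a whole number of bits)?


Minimum bits >= n * H = 953 * 2.7 = 2573.1, rounded up to a whole number of bits = 2574

2574 bits


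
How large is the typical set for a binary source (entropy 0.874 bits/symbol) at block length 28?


log2|A_typical| = nH = 28 * 0.874 = 24.472, so |A_typical| ~ 2^24.472 = 2.327e+07

2.327e+07


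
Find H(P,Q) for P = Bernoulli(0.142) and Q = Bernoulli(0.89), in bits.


H(P,Q) = -p*log2(q) - (1-p)*log2(1-q). -0.142*log2(0.89) = 0.023873; -0.858*log2(0.11) = 2.732236. H(P,Q) = 0.023873 + 2.732236 = 2.7561

2.7561 bits


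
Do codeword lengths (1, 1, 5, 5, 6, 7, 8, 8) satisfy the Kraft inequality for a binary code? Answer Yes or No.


Kraft sum = sum(2^(-l_i)) = 1.0938, need <= 1. Result: violated (a binary prefix-free code with these lengths cannot exist)

No


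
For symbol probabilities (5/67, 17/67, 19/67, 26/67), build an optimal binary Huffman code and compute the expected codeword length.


Huffman construction (repeatedly merge the two least-probable nodes; each merge adds 1 bit to every symbol beneath it): 5/67 + 17/67 = 22/67; 19/67 + 22/67 = 41/67; 26/67 + 41/67 = 1. Resulting codeword lengths (in the order the probabilities were given): (3, 3, 2, 1). L_avg = sum(p_i * l_i) = 5/67*3 + 17/67*3 + 19/67*2 + 26/67*1 = 130/67 = 1.9403

1.9403 bits


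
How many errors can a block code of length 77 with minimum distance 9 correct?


Correction capability = floor((d-1)/2) = floor((9-1)/2) = 4

4 errors


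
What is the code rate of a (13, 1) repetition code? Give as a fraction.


Rate = k/n = 1/13

1/13


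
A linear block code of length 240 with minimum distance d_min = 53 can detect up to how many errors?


Detection capability = d_min - 1 = 53 - 1 = 52

52 errors


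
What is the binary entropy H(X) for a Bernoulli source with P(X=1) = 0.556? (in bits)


H = -p*log2(p) - (1-p)*log2(1-p). -0.556*log2(0.556) = 0.470845; -0.444*log2(0.444) = 0.520088. H = 0.470845 + 0.520088 = 0.9909

0.9909 bits


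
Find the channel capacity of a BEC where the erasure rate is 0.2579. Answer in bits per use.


C = 1 - epsilon = 1 - 0.2579 = 0.7421

0.7421 bits


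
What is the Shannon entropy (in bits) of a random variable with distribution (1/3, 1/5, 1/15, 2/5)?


H = -sum(p_i * log2(p_i)). Terms: -(1/3)*log2(1/3) = 0.528321; -(1/5)*log2(1/5) = 0.464386; -(1/15)*log2(1/15) = 0.260459; -(2/5)*log2(2/5) = 0.528771. H = 0.528321 + 0.464386 + 0.260459 + 0.528771 = 1.7819

1.7819 bits


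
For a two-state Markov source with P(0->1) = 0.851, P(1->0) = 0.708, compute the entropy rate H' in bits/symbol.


Stationary distribution: pi_0 = p10/(p01+p10) = 0.4541, pi_1 = 0.5459. Entropy rate H' = pi_0*H(p01) + pi_1*H(p10) = 0.4541*0.6073 + 0.5459*0.8713 = 0.7514

0.7514 bits/symbol


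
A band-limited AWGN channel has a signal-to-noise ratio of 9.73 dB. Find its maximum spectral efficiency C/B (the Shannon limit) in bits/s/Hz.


SNR_linear = 10^(9.73/10) = 9.3972; C/B = log2(1 + SNR_linear) = log2(1 + 9.3972) = 3.3781

3.3781 bits/s/Hz


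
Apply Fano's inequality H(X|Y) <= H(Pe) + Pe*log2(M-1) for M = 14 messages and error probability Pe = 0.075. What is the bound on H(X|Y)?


H(Pe) = -Pe*log2(Pe) - (1-Pe)*log2(1-Pe) = -0.075*log2(0.075) - 0.925*log2(0.925) = 0.280272 + 0.104039 = 0.3843. Pe*log2(M-1) = 0.075*log2(13) = 0.277533. Bound = H(Pe) + Pe*log2(M-1) = 0.280272 + 0.104039 + 0.277533 = 0.6618

0.6618 bits


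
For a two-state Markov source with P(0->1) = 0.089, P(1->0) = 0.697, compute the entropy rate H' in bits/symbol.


Stationary distribution: pi_0 = p10/(p01+p10) = 0.8868, pi_1 = 0.1132. Entropy rate H' = pi_0*H(p01) + pi_1*H(p10) = 0.8868*0.4331 + 0.1132*0.8849 = 0.4843

0.4843 bits/symbol


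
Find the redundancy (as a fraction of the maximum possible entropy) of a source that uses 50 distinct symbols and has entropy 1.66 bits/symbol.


H_max = log2(K) = log2(50) = 5.6439 bits/symbol. Redundancy = 1 - H/H_max = 1 - 1.66/5.6439 = 1 - 0.2941 = 0.7059

0.7059


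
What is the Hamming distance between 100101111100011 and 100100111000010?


Count differing positions: . . . . . ^ . . . ^ . . . . ^ = 3 differences

3


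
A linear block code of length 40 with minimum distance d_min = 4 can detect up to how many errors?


Detection capability = d_min - 1 = 4 - 1 = 3

3 errors


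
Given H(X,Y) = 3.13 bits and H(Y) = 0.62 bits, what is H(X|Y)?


H(X|Y) = H(X,Y) - H(Y) = 3.13 - 0.62 = 2.51

2.51 bits


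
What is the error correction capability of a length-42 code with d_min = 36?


Correction capability = floor((d-1)/2) = floor((36-1)/2) = 17

17 errors


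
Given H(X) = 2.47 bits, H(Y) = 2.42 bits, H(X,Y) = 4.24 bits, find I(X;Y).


I(X;Y) = H(X) + H(Y) - H(X,Y) = 2.47 + 2.42 - 4.24 = 0.65

0.65 bits


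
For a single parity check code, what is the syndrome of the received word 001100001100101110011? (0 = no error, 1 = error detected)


Syndrome = XOR of all bits = 0 XOR 0 XOR 1 XOR 1 XOR 0 XOR 0 XOR 0 XOR 0 XOR 1 XOR 1 XOR 0 XOR 0 XOR 1 XOR 0 XOR 1 XOR 1 XOR 1 XOR 0 XOR 0 XOR 1 XOR 1 = 0

0


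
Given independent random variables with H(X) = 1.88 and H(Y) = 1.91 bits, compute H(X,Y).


For independent variables, H(X,Y) = H(X) + H(Y) = 1.88 + 1.91 = 3.79

3.79 bits


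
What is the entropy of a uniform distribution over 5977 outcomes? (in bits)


H = log2(n) = log2(5977) = 12.5452

12.5452 bits


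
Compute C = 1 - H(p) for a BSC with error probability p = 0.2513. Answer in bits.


H(p) = -p*log2(p) - (1-p)*log2(1-p) = -0.2513*log2(0.2513) - 0.7487*log2(0.7487) = 0.500720 + 0.312612 = 0.8133. C = 1 - H(p) = 1 - 0.8133 = 0.1867

0.1867 bits


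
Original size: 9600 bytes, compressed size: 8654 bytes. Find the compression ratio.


Ratio = original / compressed = 9600 / 8654 = 1.1093

1.1093


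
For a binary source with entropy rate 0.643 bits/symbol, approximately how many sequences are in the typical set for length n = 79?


log2|A_typical| = nH = 79 * 0.643 = 50.797, so |A_typical| ~ 2^50.797 = 1.956e+15

1.956e+15


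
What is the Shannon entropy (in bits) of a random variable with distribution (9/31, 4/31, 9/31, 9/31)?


H = -sum(p_i * log2(p_i)). Terms: -(9/31)*log2(9/31) = 0.518014; -(4/31)*log2(4/31) = 0.381187; -(9/31)*log2(9/31) = 0.518014; -(9/31)*log2(9/31) = 0.518014. H = 0.518014 + 0.381187 + 0.518014 + 0.518014 = 1.9352

1.9352 bits


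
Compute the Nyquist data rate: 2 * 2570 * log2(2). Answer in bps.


Rate = 2 * B * log2(M) = 2 * 2570 * 1.0 = 5140.0

5140.0 bps


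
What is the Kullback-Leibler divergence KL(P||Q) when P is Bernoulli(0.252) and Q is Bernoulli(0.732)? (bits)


KL = p*log2(p/q) + (1-p)*log2((1-p)/(1-q)) = 0.252*log2(0.252/0.732) + 0.748*log2(0.748/0.268) = 0.72

0.72 bits


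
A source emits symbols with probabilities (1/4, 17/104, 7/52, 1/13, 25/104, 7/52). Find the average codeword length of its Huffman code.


Huffman construction (repeatedly merge the two least-probable nodes; each merge adds 1 bit to every symbol beneath it): 1/13 + 7/52 = 11/52; 7/52 + 17/104 = 31/104; 11/52 + 25/104 = 47/104; 1/4 + 31/104 = 57/104; 47/104 + 57/104 = 1. Resulting codeword lengths (in the order the probabilities were given): (2, 3, 3, 3, 2, 3). L_avg = sum(p_i * l_i) = 1/4*2 + 17/104*3 + 7/52*3 + 1/13*3 + 25/104*2 + 7/52*3 = 261/104 = 2.5096

2.5096 bits


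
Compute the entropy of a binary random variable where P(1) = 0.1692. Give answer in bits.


H = -p*log2(p) - (1-p)*log2(1-p). -0.1692*log2(0.1692) = 0.433693; -0.8308*log2(0.8308) = 0.222178. H = 0.433693 + 0.222178 = 0.6559

0.6559 bits


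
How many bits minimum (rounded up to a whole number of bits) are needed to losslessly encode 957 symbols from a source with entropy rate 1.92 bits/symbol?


Minimum bits >= n * H = 957 * 1.92 = 1837.44, rounded up to a whole number of bits = 1838

1838 bits


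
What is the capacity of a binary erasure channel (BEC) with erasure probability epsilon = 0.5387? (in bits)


C = 1 - epsilon = 1 - 0.5387 = 0.4613

0.4613 bits


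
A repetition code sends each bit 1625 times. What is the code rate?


Rate = k/n = 1/1625

1/1625


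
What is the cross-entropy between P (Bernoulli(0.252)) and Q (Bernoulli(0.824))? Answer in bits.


H(P,Q) = -p*log2(q) - (1-p)*log2(1-q). -0.252*log2(0.824) = 0.070380; -0.748*log2(0.176) = 1.874752. H(P,Q) = 0.070380 + 1.874752 = 1.9451

1.9451 bits


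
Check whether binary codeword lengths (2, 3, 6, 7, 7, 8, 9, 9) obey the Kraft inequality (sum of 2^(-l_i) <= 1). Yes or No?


Kraft sum = sum(2^(-l_i)) = 0.4141, need <= 1. Result: satisfied (a binary prefix-free code with these lengths exists)

Yes


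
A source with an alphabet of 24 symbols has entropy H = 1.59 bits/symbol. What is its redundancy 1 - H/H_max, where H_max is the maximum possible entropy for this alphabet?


H_max = log2(K) = log2(24) = 4.585 bits/symbol. Redundancy = 1 - H/H_max = 1 - 1.59/4.585 = 1 - 0.3468 = 0.6532

0.6532


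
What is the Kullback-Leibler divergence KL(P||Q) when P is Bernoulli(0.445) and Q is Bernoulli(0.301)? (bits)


KL = p*log2(p/q) + (1-p)*log2((1-p)/(1-q)) = 0.445*log2(0.445/0.301) + 0.555*log2(0.555/0.699) = 0.0663

0.0663 bits


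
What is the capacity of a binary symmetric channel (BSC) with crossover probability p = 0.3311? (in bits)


H(p) = -p*log2(p) - (1-p)*log2(1-p) = -0.3311*log2(0.3311) - 0.6689*log2(0.6689) = 0.527992 + 0.388054 = 0.916. C = 1 - H(p) = 1 - 0.916 = 0.084

0.084 bits


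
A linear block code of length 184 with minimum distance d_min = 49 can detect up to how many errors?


Detection capability = d_min - 1 = 49 - 1 = 48

48 errors


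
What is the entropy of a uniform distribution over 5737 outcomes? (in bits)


H = log2(n) = log2(5737) = 12.4861

12.4861 bits


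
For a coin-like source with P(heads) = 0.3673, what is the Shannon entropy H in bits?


H = -p*log2(p) - (1-p)*log2(1-p). -0.3673*log2(0.3673) = 0.530737; -0.6327*log2(0.6327) = 0.417839. H = 0.530737 + 0.417839 = 0.9486

0.9486 bits


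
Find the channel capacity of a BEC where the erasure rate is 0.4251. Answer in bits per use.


C = 1 - epsilon = 1 - 0.4251 = 0.5749

0.5749 bits


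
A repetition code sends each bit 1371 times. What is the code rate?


Rate = k/n = 1/1371

1/1371


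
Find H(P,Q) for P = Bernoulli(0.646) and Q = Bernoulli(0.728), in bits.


H(P,Q) = -p*log2(q) - (1-p)*log2(1-q). -0.646*log2(0.728) = 0.295861; -0.354*log2(0.272) = 0.664926. H(P,Q) = 0.295861 + 0.664926 = 0.9608

0.9608 bits


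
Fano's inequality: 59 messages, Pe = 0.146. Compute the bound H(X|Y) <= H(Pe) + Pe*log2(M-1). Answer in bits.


H(Pe) = -Pe*log2(Pe) - (1-Pe)*log2(1-Pe) = -0.146*log2(0.146) - 0.854*log2(0.854) = 0.405290 + 0.194449 = 0.5997. Pe*log2(M-1) = 0.146*log2(58) = 0.855265. Bound = H(Pe) + Pe*log2(M-1) = 0.405290 + 0.194449 + 0.855265 = 1.455

1.455 bits


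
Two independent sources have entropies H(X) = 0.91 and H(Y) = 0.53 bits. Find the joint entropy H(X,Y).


For independent variables, H(X,Y) = H(X) + H(Y) = 0.91 + 0.53 = 1.44

1.44 bits


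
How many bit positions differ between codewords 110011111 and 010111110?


Count differing positions: ^ . . ^ . . . . ^ = 3 differences

3


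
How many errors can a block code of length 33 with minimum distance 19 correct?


Correction capability = floor((d-1)/2) = floor((19-1)/2) = 9

9 errors


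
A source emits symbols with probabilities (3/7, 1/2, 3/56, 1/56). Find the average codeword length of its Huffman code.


Huffman construction (repeatedly merge the two least-probable nodes; each merge adds 1 bit to every symbol beneath it): 1/56 + 3/56 = 1/14; 1/14 + 3/7 = 1/2; 1/2 + 1/2 = 1. Resulting codeword lengths (in the order the probabilities were given): (2, 1, 3, 3). L_avg = sum(p_i * l_i) = 3/7*2 + 1/2*1 + 3/56*3 + 1/56*3 = 11/7 = 1.5714

1.5714 bits


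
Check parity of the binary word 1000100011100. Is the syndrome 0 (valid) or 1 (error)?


Syndrome = XOR of all bits = 1 XOR 0 XOR 0 XOR 0 XOR 1 XOR 0 XOR 0 XOR 0 XOR 1 XOR 1 XOR 1 XOR 0 XOR 0 = 1

1


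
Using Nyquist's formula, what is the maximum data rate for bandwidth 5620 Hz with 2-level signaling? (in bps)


Rate = 2 * B * log2(M) = 2 * 5620 * 1.0 = 11240.0

11240.0 bps


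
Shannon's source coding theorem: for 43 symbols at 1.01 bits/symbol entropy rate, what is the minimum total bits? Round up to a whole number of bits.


Minimum bits >= n * H = 43 * 1.01 = 43.43, rounded up to a whole number of bits = 44

44 bits


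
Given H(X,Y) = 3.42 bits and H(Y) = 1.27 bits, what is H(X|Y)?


H(X|Y) = H(X,Y) - H(Y) = 3.42 - 1.27 = 2.15

2.15 bits


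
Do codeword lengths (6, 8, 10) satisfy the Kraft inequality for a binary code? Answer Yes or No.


Kraft sum = sum(2^(-l_i)) = 0.0205, need <= 1. Result: satisfied (a binary prefix-free code with these lengths exists)

Yes


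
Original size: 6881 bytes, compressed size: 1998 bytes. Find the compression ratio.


Ratio = original / compressed = 6881 / 1998 = 3.4439

3.4439


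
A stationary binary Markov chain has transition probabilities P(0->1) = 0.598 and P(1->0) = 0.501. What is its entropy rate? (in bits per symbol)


Stationary distribution: pi_0 = p10/(p01+p10) = 0.4559, pi_1 = 0.5441. Entropy rate H' = pi_0*H(p01) + pi_1*H(p10) = 0.4559*0.9721 + 0.5441*1.0 = 0.9873

0.9873 bits/symbol


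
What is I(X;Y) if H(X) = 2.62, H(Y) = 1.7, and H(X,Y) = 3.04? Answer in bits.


I(X;Y) = H(X) + H(Y) - H(X,Y) = 2.62 + 1.7 - 3.04 = 1.28

1.28 bits


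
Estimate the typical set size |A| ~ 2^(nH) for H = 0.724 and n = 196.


log2|A_typical| = nH = 196 * 0.724 = 141.904, so |A_typical| ~ 2^141.904 = 5.216e+42

5.216e+42


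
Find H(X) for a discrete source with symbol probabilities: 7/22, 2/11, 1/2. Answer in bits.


H = -sum(p_i * log2(p_i)). Terms: -(7/22)*log2(7/22) = 0.525661; -(2/11)*log2(2/11) = 0.447169; -(1/2)*log2(1/2) = 0.500000. H = 0.525661 + 0.447169 + 0.500000 = 1.4728

1.4728 bits


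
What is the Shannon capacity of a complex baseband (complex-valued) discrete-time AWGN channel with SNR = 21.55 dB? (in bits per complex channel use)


SNR_linear = 10^(21.55/10) = 142.8894; C = log2(1 + SNR_linear) = log2(1 + 142.8894) = 7.1688

7.1688 bits/channel use


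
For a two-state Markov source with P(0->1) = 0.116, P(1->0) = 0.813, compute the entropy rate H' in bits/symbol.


Stationary distribution: pi_0 = p10/(p01+p10) = 0.8751, pi_1 = 0.1249. Entropy rate H' = pi_0*H(p01) + pi_1*H(p10) = 0.8751*0.5178 + 0.1249*0.6952 = 0.5399

0.5399 bits/symbol


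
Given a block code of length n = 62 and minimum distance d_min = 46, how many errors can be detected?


Detection capability = d_min - 1 = 46 - 1 = 45

45 errors


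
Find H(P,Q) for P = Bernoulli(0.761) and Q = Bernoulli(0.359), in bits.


H(P,Q) = -p*log2(q) - (1-p)*log2(1-q). -0.761*log2(0.359) = 1.124716; -0.239*log2(0.641) = 0.153343. H(P,Q) = 1.124716 + 0.153343 = 1.2781

1.2781 bits


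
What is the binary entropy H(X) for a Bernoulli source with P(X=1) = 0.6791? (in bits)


H = -p*log2(p) - (1-p)*log2(1-p). -0.6791*log2(0.6791) = 0.379144; -0.3209*log2(0.3209) = 0.526213. H = 0.379144 + 0.526213 = 0.9054

0.9054 bits


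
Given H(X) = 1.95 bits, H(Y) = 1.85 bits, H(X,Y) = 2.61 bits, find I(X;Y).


I(X;Y) = H(X) + H(Y) - H(X,Y) = 1.95 + 1.85 - 2.61 = 1.19

1.19 bits


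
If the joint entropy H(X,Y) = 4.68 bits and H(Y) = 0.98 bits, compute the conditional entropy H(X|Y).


H(X|Y) = H(X,Y) - H(Y) = 4.68 - 0.98 = 3.7

3.7 bits


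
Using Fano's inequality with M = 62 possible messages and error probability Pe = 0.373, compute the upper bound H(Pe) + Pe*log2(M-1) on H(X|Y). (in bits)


H(Pe) = -Pe*log2(Pe) - (1-Pe)*log2(1-Pe) = -0.373*log2(0.373) - 0.627*log2(0.627) = 0.530687 + 0.422261 = 0.9529. Pe*log2(M-1) = 0.373*log2(61) = 2.212165. Bound = H(Pe) + Pe*log2(M-1) = 0.530687 + 0.422261 + 2.212165 = 3.1651

3.1651 bits


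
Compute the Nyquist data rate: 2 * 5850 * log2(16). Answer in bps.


Rate = 2 * B * log2(M) = 2 * 5850 * 4.0 = 46800.0

46800.0 bps


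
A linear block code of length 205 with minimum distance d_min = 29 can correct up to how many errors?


Correction capability = floor((d-1)/2) = floor((29-1)/2) = 14

14 errors


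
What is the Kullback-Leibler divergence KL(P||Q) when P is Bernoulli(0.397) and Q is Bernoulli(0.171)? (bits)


KL = p*log2(p/q) + (1-p)*log2((1-p)/(1-q)) = 0.397*log2(0.397/0.171) + 0.603*log2(0.603/0.829) = 0.2055

0.2055 bits


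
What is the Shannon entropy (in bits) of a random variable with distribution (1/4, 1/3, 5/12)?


H = -sum(p_i * log2(p_i)). Terms: -(1/4)*log2(1/4) = 0.500000; -(1/3)*log2(1/3) = 0.528321; -(5/12)*log2(5/12) = 0.526264. H = 0.500000 + 0.528321 + 0.526264 = 1.5546

1.5546 bits


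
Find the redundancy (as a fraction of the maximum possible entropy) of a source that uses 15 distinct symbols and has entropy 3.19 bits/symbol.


H_max = log2(K) = log2(15) = 3.9069 bits/symbol. Redundancy = 1 - H/H_max = 1 - 3.19/3.9069 = 1 - 0.8165 = 0.1835

0.1835


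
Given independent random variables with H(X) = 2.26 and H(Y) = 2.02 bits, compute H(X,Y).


For independent variables, H(X,Y) = H(X) + H(Y) = 2.26 + 2.02 = 4.28

4.28 bits


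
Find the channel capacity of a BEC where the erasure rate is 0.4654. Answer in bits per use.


C = 1 - epsilon = 1 - 0.4654 = 0.5346

0.5346 bits


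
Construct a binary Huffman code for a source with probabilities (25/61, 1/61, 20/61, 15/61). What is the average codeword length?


Huffman construction (repeatedly merge the two least-probable nodes; each merge adds 1 bit to every symbol beneath it): 1/61 + 15/61 = 16/61; 16/61 + 20/61 = 36/61; 25/61 + 36/61 = 1. Resulting codeword lengths (in the order the probabilities were given): (1, 3, 2, 3). L_avg = sum(p_i * l_i) = 25/61*1 + 1/61*3 + 20/61*2 + 15/61*3 = 113/61 = 1.8525

1.8525 bits


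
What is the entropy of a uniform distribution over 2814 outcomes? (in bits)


H = log2(n) = log2(2814) = 11.4584

11.4584 bits


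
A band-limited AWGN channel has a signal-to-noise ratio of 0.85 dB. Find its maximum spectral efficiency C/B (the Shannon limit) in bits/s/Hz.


SNR_linear = 10^(0.85/10) = 1.2162; C/B = log2(1 + SNR_linear) = log2(1 + 1.2162) = 1.1481

1.1481 bits/s/Hz


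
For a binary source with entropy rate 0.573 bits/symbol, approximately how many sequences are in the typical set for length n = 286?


log2|A_typical| = nH = 286 * 0.573 = 163.878, so |A_typical| ~ 2^163.878 = 2.149e+49

2.149e+49


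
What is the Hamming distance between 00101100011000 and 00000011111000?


Count differing positions: . . ^ . ^ ^ ^ ^ ^ . . . . . = 6 differences

6


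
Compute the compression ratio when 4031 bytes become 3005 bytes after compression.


Ratio = original / compressed = 4031 / 3005 = 1.3414

1.3414


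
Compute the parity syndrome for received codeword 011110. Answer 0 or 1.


Syndrome = XOR of all bits = 0 XOR 1 XOR 1 XOR 1 XOR 1 XOR 0 = 0

0


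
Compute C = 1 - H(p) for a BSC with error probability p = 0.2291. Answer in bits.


H(p) = -p*log2(p) - (1-p)*log2(1-p) = -0.2291*log2(0.2291) - 0.7709*log2(0.7709) = 0.487055 + 0.289384 = 0.7764. C = 1 - H(p) = 1 - 0.7764 = 0.2236

0.2236 bits


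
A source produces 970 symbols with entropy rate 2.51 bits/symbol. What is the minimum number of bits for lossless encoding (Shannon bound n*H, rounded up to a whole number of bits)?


Minimum bits >= n * H = 970 * 2.51 = 2434.7, rounded up to a whole number of bits = 2435

2435 bits
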